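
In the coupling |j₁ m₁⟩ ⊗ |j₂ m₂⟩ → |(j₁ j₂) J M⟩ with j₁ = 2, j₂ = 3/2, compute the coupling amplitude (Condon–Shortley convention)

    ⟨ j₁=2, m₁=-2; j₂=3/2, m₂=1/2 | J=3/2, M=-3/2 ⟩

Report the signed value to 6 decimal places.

+0.632456  (= +√(2/5))

j₁+j₂−J=2  J+j₁−j₂=2  J−j₁+j₂=1  j₁+j₂+J+1=6
(j₁±m₁, j₂±m₂, J±M) = (0,4,2,1,0,3)
P² = 32/5
sum k=2..2:
  [2] +1/4 = 1/4
S = 1/4
C² = P²·S² = 2/5 ; C = +0.632456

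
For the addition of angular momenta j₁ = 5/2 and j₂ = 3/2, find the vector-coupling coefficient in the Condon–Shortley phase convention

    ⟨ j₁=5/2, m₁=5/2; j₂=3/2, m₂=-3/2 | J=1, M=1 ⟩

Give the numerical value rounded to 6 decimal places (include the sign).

+√(1/2) ≈ +0.707107

√[3·3!2!0!/6! · 5!0!0!3!2!0!] = √(72)
  +(−1)^0/∏(0,3,0,0,2,0)! = 1/12  (running 1/12)
⟨..|..⟩ = √(72)·(1/12) = +0.707107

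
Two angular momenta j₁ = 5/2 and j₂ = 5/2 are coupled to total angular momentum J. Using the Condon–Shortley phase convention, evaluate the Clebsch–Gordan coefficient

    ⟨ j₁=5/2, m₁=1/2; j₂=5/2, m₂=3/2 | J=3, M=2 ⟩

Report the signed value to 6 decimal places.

triangle: 2!*3!*3!/9! = 72/362880
(j±m)!: 3!*2!*4!*1!*5!*1! = 34560
prefactor² = (2J+1)*Δ*N² = 48
  k=1: −1/(1!*1!*1!*3!*2!*0!) = -1/12
  k=2: +1/(2!*0!*0!*2!*3!*1!) = 1/24
Σ = -1/24  ⇒  CG² = 48*(-1/24)² = 1/12
CG = −√(1/12) = -0.288675

−√(1/12) = -0.288675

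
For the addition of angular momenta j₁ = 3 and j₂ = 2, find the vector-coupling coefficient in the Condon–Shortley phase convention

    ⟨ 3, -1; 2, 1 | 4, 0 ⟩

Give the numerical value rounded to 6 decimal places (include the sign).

−√(5/14) ≈ -0.597614

j₁+j₂−J=1  J+j₁−j₂=5  J−j₁+j₂=3  j₁+j₂+J+1=10
(j₁±m₁, j₂±m₂, J±M) = (2,4,3,1,4,4)
P² = 10368/35
sum k=0..1:
  [0] +1/144 = 1/144
  [1] −1/24 = -1/24
S = -5/144
C² = P²·S² = 5/14 ; C = -0.597614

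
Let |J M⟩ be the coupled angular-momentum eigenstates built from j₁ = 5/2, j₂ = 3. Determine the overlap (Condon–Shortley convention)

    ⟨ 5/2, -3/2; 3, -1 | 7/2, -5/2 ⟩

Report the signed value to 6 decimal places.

-0.398410

j₁+j₂−J=2  J+j₁−j₂=3  J−j₁+j₂=4  j₁+j₂+J+1=10
(j₁±m₁, j₂±m₂, J±M) = (1,4,2,4,1,6)
P² = 18432/35
sum k=1..2:
  [1] −1/36 = -1/36
  [2] +1/96 = 1/96
S = -5/288
C² = P²·S² = 10/63 ; C = -0.398410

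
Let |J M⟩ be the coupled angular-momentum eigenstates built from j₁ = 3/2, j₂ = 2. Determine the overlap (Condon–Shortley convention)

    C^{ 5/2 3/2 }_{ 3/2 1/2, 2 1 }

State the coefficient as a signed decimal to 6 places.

√[6·1!2!3!/7! · 2!1!3!1!4!1!] = √(144/35)
  +(−1)^0/∏(0,1,1,3,1,0)! = 1/6  (running 1/6)
  +(−1)^1/∏(1,0,0,2,2,1)! = -1/4  (running -1/12)
⟨..|..⟩ = √(144/35)·(-1/12) = -0.169031

−√(1/35) = -0.169031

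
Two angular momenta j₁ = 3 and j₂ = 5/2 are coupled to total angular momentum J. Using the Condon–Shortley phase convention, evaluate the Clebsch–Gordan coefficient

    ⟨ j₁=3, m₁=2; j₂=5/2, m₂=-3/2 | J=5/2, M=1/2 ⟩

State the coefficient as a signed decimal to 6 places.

+0.267261  (= +√(1/14))

j₁+j₂−J=3  J+j₁−j₂=3  J−j₁+j₂=2  j₁+j₂+J+1=9
(j₁±m₁, j₂±m₂, J±M) = (5,1,1,4,3,2)
P² = 288/7
sum k=0..1:
  [0] +1/12 = 1/12
  [1] −1/24 = -1/24
S = 1/24
C² = P²·S² = 1/14 ; C = +0.267261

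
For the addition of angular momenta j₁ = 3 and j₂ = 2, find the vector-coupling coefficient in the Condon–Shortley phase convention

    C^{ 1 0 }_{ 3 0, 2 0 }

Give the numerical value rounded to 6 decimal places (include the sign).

+√(9/35) ≈ +0.507093

triangle: 4!*2!*0!/7! = 48/5040
(j±m)!: 3!*3!*2!*2!*1!*1! = 144
prefactor² = (2J+1)*Δ*N² = 144/35
  k=2: +1/(2!*2!*1!*0!*1!*0!) = 1/4
Σ = 1/4  ⇒  CG² = 144/35*1/4² = 9/35
CG = +√(9/35) = +0.507093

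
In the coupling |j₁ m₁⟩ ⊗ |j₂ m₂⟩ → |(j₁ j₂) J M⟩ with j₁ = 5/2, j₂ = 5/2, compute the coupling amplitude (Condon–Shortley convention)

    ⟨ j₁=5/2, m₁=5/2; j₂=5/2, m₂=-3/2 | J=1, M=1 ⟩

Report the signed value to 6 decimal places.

+0.377964  (= +√(1/7))

j₁+j₂−J=4  J+j₁−j₂=1  J−j₁+j₂=1  j₁+j₂+J+1=7
(j₁±m₁, j₂±m₂, J±M) = (5,0,1,4,2,0)
P² = 576/7
sum k=0..0:
  [0] +1/24 = 1/24
S = 1/24
C² = P²·S² = 1/7 ; C = +0.377964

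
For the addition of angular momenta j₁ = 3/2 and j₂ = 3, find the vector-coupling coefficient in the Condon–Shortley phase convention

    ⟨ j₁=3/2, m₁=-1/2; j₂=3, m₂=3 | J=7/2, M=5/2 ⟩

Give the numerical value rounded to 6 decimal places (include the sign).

triangle: 1!*2!*5!/9! = 240/362880
(j±m)!: 1!*2!*6!*0!*6!*1! = 1036800
prefactor² = (2J+1)*Δ*N² = 38400/7
  k=1: −1/(1!*0!*1!*5!*1!*0!) = -1/120
Σ = -1/120  ⇒  CG² = 38400/7*(-1/120)² = 8/21
CG = −√(8/21) = -0.617213

-0.617213  (= −√(8/21))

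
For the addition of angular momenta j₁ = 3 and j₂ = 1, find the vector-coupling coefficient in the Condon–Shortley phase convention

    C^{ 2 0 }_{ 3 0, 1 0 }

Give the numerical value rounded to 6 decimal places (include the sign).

√[5·2!4!0!/7! · 3!3!1!1!2!2!] = √(48/7)
  +(−1)^1/∏(1,1,2,0,2,0)! = -1/4  (running -1/4)
⟨..|..⟩ = √(48/7)·(-1/4) = -0.654654

-0.654654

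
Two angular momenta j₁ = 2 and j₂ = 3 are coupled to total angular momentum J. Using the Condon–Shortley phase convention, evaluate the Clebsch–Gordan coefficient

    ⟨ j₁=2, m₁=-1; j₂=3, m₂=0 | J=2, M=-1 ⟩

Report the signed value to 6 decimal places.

√[5·3!1!3!/8! · 1!3!3!3!1!3!] = √(81/14)
  +(−1)^2/∏(2,1,1,1,0,2)! = 1/4  (running 1/4)
  +(−1)^3/∏(3,0,0,0,1,3)! = -1/36  (running 2/9)
⟨..|..⟩ = √(81/14)·(2/9) = +0.534522

+√(2/7) ≈ +0.534522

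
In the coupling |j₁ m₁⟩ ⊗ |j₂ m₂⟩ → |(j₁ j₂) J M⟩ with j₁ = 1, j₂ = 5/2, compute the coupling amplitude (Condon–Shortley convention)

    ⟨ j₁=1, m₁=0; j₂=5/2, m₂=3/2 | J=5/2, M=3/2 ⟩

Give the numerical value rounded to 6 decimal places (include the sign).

-0.507093  (= −√(9/35))

j₁+j₂−J=1  J+j₁−j₂=1  J−j₁+j₂=4  j₁+j₂+J+1=7
(j₁±m₁, j₂±m₂, J±M) = (1,1,4,1,4,1)
P² = 576/35
sum k=0..1:
  [0] +1/24 = 1/24
  [1] −1/6 = -1/6
S = -1/8
C² = P²·S² = 9/35 ; C = -0.507093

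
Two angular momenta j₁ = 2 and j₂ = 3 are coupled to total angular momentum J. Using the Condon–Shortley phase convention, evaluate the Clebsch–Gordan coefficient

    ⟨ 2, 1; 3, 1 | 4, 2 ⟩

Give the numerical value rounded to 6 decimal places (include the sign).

+0.188982  (= +√(1/28))

√[9·1!3!5!/10! · 3!1!4!2!6!2!] = √(5184/7)
  +(−1)^0/∏(0,1,1,4,2,1)! = 1/48  (running 1/48)
  +(−1)^1/∏(1,0,0,3,3,2)! = -1/72  (running 1/144)
⟨..|..⟩ = √(5184/7)·(1/144) = +0.188982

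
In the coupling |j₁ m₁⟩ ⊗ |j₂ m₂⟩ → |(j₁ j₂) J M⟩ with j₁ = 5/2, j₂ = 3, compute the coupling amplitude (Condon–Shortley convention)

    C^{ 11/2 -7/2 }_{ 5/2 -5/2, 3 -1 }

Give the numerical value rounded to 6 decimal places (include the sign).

+0.522233  (= +√(3/11))

√[12·0!5!6!/12! · 0!5!2!4!2!9!] = √(99532800/11)
  +(−1)^0/∏(0,0,5,2,0,4)! = 1/5760  (running 1/5760)
⟨..|..⟩ = √(99532800/11)·(1/5760) = +0.522233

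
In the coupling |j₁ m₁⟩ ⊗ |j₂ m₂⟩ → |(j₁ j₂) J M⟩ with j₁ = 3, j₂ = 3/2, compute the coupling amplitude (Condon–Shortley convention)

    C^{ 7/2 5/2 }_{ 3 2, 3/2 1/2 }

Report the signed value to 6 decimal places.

+√(1/7) ≈ +0.377964

√[8·1!5!2!/9! · 5!1!2!1!6!1!] = √(6400/7)
  +(−1)^0/∏(0,1,1,2,4,0)! = 1/48  (running 1/48)
  +(−1)^1/∏(1,0,0,1,5,1)! = -1/120  (running 1/80)
⟨..|..⟩ = √(6400/7)·(1/80) = +0.377964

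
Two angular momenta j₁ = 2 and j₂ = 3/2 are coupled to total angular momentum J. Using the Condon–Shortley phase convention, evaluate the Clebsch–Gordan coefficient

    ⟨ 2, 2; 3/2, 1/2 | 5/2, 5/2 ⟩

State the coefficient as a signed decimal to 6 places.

+0.755929  (= +√(4/7))

j₁+j₂−J=1  J+j₁−j₂=3  J−j₁+j₂=2  j₁+j₂+J+1=7
(j₁±m₁, j₂±m₂, J±M) = (4,0,2,1,5,0)
P² = 576/7
sum k=0..0:
  [0] +1/12 = 1/12
S = 1/12
C² = P²·S² = 4/7 ; C = +0.755929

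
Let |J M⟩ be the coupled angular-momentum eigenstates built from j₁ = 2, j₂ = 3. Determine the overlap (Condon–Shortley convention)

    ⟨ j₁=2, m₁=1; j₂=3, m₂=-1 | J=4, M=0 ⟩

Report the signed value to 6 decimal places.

+√(5/14) ≈ +0.597614

triangle: 1!*3!*5!/10! = 720/3628800
(j±m)!: 3!*1!*2!*4!*4!*4! = 165888
prefactor² = (2J+1)*Δ*N² = 10368/35
  k=0: +1/(0!*1!*1!*2!*2!*3!) = 1/24
  k=1: −1/(1!*0!*0!*1!*3!*4!) = -1/144
Σ = 5/144  ⇒  CG² = 10368/35*5/144² = 5/14
CG = +√(5/14) = +0.597614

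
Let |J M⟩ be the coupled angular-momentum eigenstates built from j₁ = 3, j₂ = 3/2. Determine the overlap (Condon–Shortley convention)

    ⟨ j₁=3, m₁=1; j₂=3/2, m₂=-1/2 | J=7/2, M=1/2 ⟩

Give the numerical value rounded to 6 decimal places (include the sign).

+√(2/7) = +0.534522

triangle: 1!*5!*2!/9! = 240/362880
(j±m)!: 4!*2!*1!*2!*4!*3! = 13824
prefactor² = (2J+1)*Δ*N² = 512/7
  k=0: +1/(0!*1!*2!*1!*3!*1!) = 1/12
  k=1: −1/(1!*0!*1!*0!*4!*2!) = -1/48
Σ = 1/16  ⇒  CG² = 512/7*1/16² = 2/7
CG = +√(2/7) = +0.534522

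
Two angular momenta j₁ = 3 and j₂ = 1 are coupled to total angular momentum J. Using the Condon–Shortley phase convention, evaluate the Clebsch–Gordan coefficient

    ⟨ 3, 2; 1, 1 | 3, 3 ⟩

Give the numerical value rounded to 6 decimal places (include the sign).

triangle: 1!·5!·1!/8! = 120/40320
(j±m)!: 5!·1!·2!·0!·6!·0! = 172800
prefactor² = (2J+1)·Δ·N² = 3600
  k=1: −1/(1!·0!·0!·1!·5!·0!) = -1/120
Σ = -1/120  ⇒  CG² = 3600·(-1/120)² = 1/4
CG = −√(1/4) = -0.500000

-0.500000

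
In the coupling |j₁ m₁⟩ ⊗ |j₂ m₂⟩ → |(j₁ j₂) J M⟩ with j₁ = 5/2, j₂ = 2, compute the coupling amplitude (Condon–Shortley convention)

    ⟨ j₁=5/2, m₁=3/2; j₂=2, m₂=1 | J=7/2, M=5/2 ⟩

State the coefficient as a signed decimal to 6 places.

+0.125988  (= +√(1/63))

√[8·1!4!3!/9! · 4!1!3!1!6!1!] = √(2304/7)
  +(−1)^0/∏(0,1,1,3,3,0)! = 1/36  (running 1/36)
  +(−1)^1/∏(1,0,0,2,4,1)! = -1/48  (running 1/144)
⟨..|..⟩ = √(2304/7)·(1/144) = +0.125988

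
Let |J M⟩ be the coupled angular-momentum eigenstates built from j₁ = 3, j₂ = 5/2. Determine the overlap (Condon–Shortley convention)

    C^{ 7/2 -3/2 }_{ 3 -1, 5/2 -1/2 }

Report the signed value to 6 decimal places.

√[8·2!4!3!/10! · 2!4!2!3!2!5!] = √(3072/35)
  +(−1)^0/∏(0,2,4,2,0,1)! = 1/96  (running 1/96)
  +(−1)^1/∏(1,1,3,1,1,2)! = -1/12  (running -7/96)
  +(−1)^2/∏(2,0,2,0,2,3)! = 1/48  (running -5/96)
⟨..|..⟩ = √(3072/35)·(-5/96) = -0.487950

−√(5/21) ≈ -0.487950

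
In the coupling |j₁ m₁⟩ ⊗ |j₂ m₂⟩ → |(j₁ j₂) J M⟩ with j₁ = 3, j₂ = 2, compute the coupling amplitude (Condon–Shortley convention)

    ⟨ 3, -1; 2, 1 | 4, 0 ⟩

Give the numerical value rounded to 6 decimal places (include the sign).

−√(5/14) ≈ -0.597614

j₁+j₂−J=1  J+j₁−j₂=5  J−j₁+j₂=3  j₁+j₂+J+1=10
(j₁±m₁, j₂±m₂, J±M) = (2,4,3,1,4,4)
P² = 10368/35
sum k=0..1:
  [0] +1/144 = 1/144
  [1] −1/24 = -1/24
S = -5/144
C² = P²·S² = 5/14 ; C = -0.597614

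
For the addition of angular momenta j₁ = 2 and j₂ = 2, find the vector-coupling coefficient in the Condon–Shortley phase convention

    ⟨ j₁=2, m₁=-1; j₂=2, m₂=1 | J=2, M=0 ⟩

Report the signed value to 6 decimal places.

√[5·2!2!2!/7! · 1!3!3!1!2!2!] = √(8/7)
  +(−1)^1/∏(1,1,2,2,0,0)! = -1/4  (running -1/4)
  +(−1)^2/∏(2,0,1,1,1,1)! = 1/2  (running 1/4)
⟨..|..⟩ = √(8/7)·(1/4) = +0.267261

+0.267261  (= +√(1/14))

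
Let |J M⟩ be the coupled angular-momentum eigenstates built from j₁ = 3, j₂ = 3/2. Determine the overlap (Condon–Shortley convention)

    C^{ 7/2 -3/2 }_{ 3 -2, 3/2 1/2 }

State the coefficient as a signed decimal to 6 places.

−√(3/7) ≈ -0.654654

triangle: 1!·5!·2!/9! = 240/362880
(j±m)!: 1!·5!·2!·1!·2!·5! = 57600
prefactor² = (2J+1)·Δ·N² = 6400/21
  k=0: +1/(0!·1!·5!·2!·0!·0!) = 1/240
  k=1: −1/(1!·0!·4!·1!·1!·1!) = -1/24
Σ = -3/80  ⇒  CG² = 6400/21·(-3/80)² = 3/7
CG = −√(3/7) = -0.654654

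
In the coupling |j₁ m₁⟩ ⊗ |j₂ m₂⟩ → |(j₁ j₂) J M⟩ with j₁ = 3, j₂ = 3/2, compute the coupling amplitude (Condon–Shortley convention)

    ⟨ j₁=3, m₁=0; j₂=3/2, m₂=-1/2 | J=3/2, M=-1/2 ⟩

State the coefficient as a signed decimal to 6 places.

−√(9/35) ≈ -0.507093

√[4·3!3!0!/7! · 3!3!1!2!1!2!] = √(144/35)
  +(−1)^1/∏(1,2,2,0,1,0)! = -1/4  (running -1/4)
⟨..|..⟩ = √(144/35)·(-1/4) = -0.507093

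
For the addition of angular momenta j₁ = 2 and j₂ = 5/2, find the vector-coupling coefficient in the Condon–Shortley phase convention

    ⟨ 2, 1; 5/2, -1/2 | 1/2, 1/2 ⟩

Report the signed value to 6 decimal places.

j₁+j₂−J=4  J+j₁−j₂=0  J−j₁+j₂=1  j₁+j₂+J+1=6
(j₁±m₁, j₂±m₂, J±M) = (3,1,2,3,1,0)
P² = 24/5
sum k=1..1:
  [1] −1/6 = -1/6
S = -1/6
C² = P²·S² = 2/15 ; C = -0.365148

-0.365148  (= −√(2/15))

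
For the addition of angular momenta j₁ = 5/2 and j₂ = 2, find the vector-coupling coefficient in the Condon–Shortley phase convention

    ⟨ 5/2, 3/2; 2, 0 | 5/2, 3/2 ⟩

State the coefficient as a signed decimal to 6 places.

-0.119523

triangle: 2!×3!×2!/8! = 24/40320
(j±m)!: 4!×1!×2!×2!×4!×1! = 2304
prefactor² = (2J+1)×Δ×N² = 288/35
  k=0: +1/(0!×2!×1!×2!×2!×0!) = 1/8
  k=1: −1/(1!×1!×0!×1!×3!×1!) = -1/6
Σ = -1/24  ⇒  CG² = 288/35×(-1/24)² = 1/70
CG = −√(1/70) = -0.119523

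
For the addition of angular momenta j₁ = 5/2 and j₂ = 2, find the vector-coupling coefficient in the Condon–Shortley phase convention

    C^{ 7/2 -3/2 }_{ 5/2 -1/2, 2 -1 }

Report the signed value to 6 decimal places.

+√(2/21) ≈ +0.308607

triangle: 1!·4!·3!/9! = 144/362880
(j±m)!: 2!·3!·1!·3!·2!·5! = 17280
prefactor² = (2J+1)·Δ·N² = 384/7
  k=0: +1/(0!·1!·3!·1!·1!·2!) = 1/12
  k=1: −1/(1!·0!·2!·0!·2!·3!) = -1/24
Σ = 1/24  ⇒  CG² = 384/7·1/24² = 2/21
CG = +√(2/21) = +0.308607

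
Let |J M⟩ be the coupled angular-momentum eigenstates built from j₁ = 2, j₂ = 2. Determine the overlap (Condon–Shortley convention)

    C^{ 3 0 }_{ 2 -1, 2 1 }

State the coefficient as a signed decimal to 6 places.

-0.632456

√[7·1!3!3!/8! · 1!3!3!1!3!3!] = √(81/10)
  +(−1)^0/∏(0,1,3,3,0,0)! = 1/36  (running 1/36)
  +(−1)^1/∏(1,0,2,2,1,1)! = -1/4  (running -2/9)
⟨..|..⟩ = √(81/10)·(-2/9) = -0.632456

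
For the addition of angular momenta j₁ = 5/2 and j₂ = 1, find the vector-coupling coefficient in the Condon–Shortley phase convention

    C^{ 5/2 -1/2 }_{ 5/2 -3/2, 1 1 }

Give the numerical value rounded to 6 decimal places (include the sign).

triangle: 1!×4!×1!/7! = 24/5040
(j±m)!: 1!×4!×2!×0!×2!×3! = 576
prefactor² = (2J+1)×Δ×N² = 576/35
  k=1: −1/(1!×0!×3!×1!×1!×0!) = -1/6
Σ = -1/6  ⇒  CG² = 576/35×(-1/6)² = 16/35
CG = −√(16/35) = -0.676123

−√(16/35) = -0.676123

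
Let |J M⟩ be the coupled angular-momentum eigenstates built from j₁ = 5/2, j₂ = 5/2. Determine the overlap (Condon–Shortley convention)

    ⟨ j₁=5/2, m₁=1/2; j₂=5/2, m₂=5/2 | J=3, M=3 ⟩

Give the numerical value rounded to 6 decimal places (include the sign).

triangle: 2!×3!×3!/9! = 72/362880
(j±m)!: 3!×2!×5!×0!×6!×0! = 1036800
prefactor² = (2J+1)×Δ×N² = 1440
  k=2: +1/(2!×0!×0!×3!×3!×0!) = 1/72
Σ = 1/72  ⇒  CG² = 1440×1/72² = 5/18
CG = +√(5/18) = +0.527046

+√(5/18) ≈ +0.527046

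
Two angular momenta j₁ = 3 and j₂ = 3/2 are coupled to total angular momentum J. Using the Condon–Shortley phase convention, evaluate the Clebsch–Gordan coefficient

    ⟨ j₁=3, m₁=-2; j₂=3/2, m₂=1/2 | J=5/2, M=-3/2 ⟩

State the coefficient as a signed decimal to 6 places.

+0.267261

√[6·2!4!1!/8! · 1!5!2!1!1!4!] = √(288/7)
  +(−1)^1/∏(1,1,4,1,0,0)! = -1/24  (running -1/24)
  +(−1)^2/∏(2,0,3,0,1,1)! = 1/12  (running 1/24)
⟨..|..⟩ = √(288/7)·(1/24) = +0.267261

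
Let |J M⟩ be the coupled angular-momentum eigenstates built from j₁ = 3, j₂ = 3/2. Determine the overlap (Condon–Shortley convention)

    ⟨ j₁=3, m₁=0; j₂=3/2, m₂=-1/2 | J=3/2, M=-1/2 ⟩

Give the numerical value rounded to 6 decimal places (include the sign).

−√(9/35) ≈ -0.507093

√[4·3!3!0!/7! · 3!3!1!2!1!2!] = √(144/35)
  +(−1)^1/∏(1,2,2,0,1,0)! = -1/4  (running -1/4)
⟨..|..⟩ = √(144/35)·(-1/4) = -0.507093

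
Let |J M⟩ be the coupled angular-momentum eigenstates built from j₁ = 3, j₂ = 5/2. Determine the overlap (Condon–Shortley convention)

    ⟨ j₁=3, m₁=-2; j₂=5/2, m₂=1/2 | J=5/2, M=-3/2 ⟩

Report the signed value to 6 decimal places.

+√(1/14) = +0.267261

j₁+j₂−J=3  J+j₁−j₂=3  J−j₁+j₂=2  j₁+j₂+J+1=9
(j₁±m₁, j₂±m₂, J±M) = (1,5,3,2,1,4)
P² = 288/7
sum k=2..3:
  [2] +1/12 = 1/12
  [3] −1/24 = -1/24
S = 1/24
C² = P²·S² = 1/14 ; C = +0.267261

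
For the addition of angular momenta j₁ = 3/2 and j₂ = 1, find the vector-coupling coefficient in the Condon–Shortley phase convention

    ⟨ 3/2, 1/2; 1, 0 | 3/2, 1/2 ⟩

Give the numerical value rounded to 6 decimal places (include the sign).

√[4·1!2!1!/5! · 2!1!1!1!2!1!] = √(4/15)
  +(−1)^0/∏(0,1,1,1,1,0)! = 1  (running 1)
  +(−1)^1/∏(1,0,0,0,2,1)! = -1/2  (running 1/2)
⟨..|..⟩ = √(4/15)·(1/2) = +0.258199

+0.258199  (= +√(1/15))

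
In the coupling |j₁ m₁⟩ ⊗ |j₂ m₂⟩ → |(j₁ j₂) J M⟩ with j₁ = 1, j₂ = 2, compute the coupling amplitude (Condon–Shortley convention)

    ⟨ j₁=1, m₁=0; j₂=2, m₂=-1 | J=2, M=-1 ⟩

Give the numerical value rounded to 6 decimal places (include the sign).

+√(1/6) ≈ +0.408248

√[5·1!1!3!/6! · 1!1!1!3!1!3!] = √(3/2)
  +(−1)^0/∏(0,1,1,1,0,2)! = 1/2  (running 1/2)
  +(−1)^1/∏(1,0,0,0,1,3)! = -1/6  (running 1/3)
⟨..|..⟩ = √(3/2)·(1/3) = +0.408248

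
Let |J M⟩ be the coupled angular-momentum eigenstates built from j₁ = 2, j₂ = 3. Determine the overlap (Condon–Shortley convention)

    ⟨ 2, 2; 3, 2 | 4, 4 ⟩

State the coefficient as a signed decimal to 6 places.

+0.632456  (= +√(2/5))

√[9·1!3!5!/10! · 4!0!5!1!8!0!] = √(207360)
  +(−1)^0/∏(0,1,0,5,3,0)! = 1/720  (running 1/720)
⟨..|..⟩ = √(207360)·(1/720) = +0.632456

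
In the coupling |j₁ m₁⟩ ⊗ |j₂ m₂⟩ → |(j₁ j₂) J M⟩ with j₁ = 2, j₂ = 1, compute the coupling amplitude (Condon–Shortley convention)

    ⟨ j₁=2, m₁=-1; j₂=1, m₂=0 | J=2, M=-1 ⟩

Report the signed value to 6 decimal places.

−√(1/6) = -0.408248

j₁+j₂−J=1  J+j₁−j₂=3  J−j₁+j₂=1  j₁+j₂+J+1=6
(j₁±m₁, j₂±m₂, J±M) = (1,3,1,1,1,3)
P² = 3/2
sum k=0..1:
  [0] +1/6 = 1/6
  [1] −1/2 = -1/2
S = -1/3
C² = P²·S² = 1/6 ; C = -0.408248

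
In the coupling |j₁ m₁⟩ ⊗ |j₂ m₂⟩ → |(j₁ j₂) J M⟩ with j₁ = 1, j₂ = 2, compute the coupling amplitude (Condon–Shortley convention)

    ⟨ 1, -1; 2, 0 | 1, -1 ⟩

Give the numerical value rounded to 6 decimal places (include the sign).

+√(1/10) = +0.316228

triangle: 2!×0!×2!/5! = 4/120
(j±m)!: 0!×2!×2!×2!×0!×2! = 16
prefactor² = (2J+1)×Δ×N² = 8/5
  k=2: +1/(2!×0!×0!×0!×0!×2!) = 1/4
Σ = 1/4  ⇒  CG² = 8/5×1/4² = 1/10
CG = +√(1/10) = +0.316228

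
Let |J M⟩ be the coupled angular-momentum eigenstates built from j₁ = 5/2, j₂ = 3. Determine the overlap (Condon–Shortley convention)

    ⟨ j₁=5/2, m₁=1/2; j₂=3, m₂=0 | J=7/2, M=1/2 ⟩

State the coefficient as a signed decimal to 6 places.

triangle: 2!·3!·4!/10! = 288/3628800
(j±m)!: 3!·2!·3!·3!·4!·3! = 62208
prefactor² = (2J+1)·Δ·N² = 6912/175
  k=0: +1/(0!·2!·2!·3!·1!·1!) = 1/24
  k=1: −1/(1!·1!·1!·2!·2!·2!) = -1/8
  k=2: +1/(2!·0!·0!·1!·3!·3!) = 1/72
Σ = -5/72  ⇒  CG² = 6912/175·(-5/72)² = 4/21
CG = −√(4/21) = -0.436436

−√(4/21) = -0.436436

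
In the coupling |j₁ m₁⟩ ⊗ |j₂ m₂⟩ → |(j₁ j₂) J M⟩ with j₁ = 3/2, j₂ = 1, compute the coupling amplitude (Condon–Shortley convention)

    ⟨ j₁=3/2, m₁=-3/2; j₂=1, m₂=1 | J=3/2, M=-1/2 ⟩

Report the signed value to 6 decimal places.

√[4·1!2!1!/5! · 0!3!2!0!1!2!] = √(8/5)
  +(−1)^1/∏(1,0,2,1,0,0)! = -1/2  (running -1/2)
⟨..|..⟩ = √(8/5)·(-1/2) = -0.632456

−√(2/5) ≈ -0.632456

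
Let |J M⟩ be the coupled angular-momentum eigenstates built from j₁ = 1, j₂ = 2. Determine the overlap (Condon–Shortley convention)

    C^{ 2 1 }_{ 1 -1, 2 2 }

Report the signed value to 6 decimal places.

−√(1/3) ≈ -0.577350

triangle: 1!×1!×3!/6! = 6/720
(j±m)!: 0!×2!×4!×0!×3!×1! = 288
prefactor² = (2J+1)×Δ×N² = 12
  k=1: −1/(1!×0!×1!×3!×0!×0!) = -1/6
Σ = -1/6  ⇒  CG² = 12×(-1/6)² = 1/3
CG = −√(1/3) = -0.577350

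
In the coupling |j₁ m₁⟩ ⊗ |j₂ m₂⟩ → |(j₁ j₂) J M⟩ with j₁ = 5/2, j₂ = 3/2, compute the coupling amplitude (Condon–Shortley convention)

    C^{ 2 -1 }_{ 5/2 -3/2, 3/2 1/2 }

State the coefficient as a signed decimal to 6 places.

+√(1/42) = +0.154303

triangle: 2!×3!×1!/7! = 12/5040
(j±m)!: 1!×4!×2!×1!×1!×3! = 288
prefactor² = (2J+1)×Δ×N² = 24/7
  k=1: −1/(1!×1!×3!×1!×0!×0!) = -1/6
  k=2: +1/(2!×0!×2!×0!×1!×1!) = 1/4
Σ = 1/12  ⇒  CG² = 24/7×1/12² = 1/42
CG = +√(1/42) = +0.154303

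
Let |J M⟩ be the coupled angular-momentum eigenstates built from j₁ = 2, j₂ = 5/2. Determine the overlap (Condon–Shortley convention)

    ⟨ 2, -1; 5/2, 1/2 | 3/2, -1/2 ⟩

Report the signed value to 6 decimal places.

+√(5/21) ≈ +0.487950

√[4·3!1!2!/7! · 1!3!3!2!1!2!] = √(48/35)
  +(−1)^2/∏(2,1,1,1,0,1)! = 1/2  (running 1/2)
  +(−1)^3/∏(3,0,0,0,1,2)! = -1/12  (running 5/12)
⟨..|..⟩ = √(48/35)·(5/12) = +0.487950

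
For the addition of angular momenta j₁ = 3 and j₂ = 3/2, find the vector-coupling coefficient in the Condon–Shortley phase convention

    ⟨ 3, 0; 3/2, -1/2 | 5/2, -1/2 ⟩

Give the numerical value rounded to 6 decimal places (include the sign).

√[6·2!4!1!/8! · 3!3!1!2!2!3!] = √(216/35)
  +(−1)^0/∏(0,2,3,1,1,0)! = 1/12  (running 1/12)
  +(−1)^1/∏(1,1,2,0,2,1)! = -1/4  (running -1/6)
⟨..|..⟩ = √(216/35)·(-1/6) = -0.414039

-0.414039  (= −√(6/35))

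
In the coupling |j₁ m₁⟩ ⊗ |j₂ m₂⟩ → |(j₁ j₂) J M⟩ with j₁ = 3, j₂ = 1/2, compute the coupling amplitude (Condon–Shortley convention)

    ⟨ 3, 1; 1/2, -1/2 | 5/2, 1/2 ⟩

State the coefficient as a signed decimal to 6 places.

+0.755929  (= +√(4/7))

√[6·1!5!0!/7! · 4!2!0!1!3!2!] = √(576/7)
  +(−1)^0/∏(0,1,2,0,3,0)! = 1/12  (running 1/12)
⟨..|..⟩ = √(576/7)·(1/12) = +0.755929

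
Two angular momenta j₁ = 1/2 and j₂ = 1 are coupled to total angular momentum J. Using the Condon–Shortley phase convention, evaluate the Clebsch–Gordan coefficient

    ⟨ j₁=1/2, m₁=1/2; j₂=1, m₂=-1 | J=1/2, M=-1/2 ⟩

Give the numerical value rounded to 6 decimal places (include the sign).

+0.816497  (= +√(2/3))

√[2·1!0!1!/3! · 1!0!0!2!0!1!] = √(2/3)
  +(−1)^0/∏(0,1,0,0,0,1)! = 1  (running 1)
⟨..|..⟩ = √(2/3)·(1) = +0.816497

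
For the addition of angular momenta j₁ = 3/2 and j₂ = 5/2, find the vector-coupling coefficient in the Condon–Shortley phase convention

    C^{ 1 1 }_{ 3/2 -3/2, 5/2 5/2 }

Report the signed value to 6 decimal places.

√[3·3!0!2!/6! · 0!3!5!0!2!0!] = √(72)
  +(−1)^3/∏(3,0,0,2,0,0)! = -1/12  (running -1/12)
⟨..|..⟩ = √(72)·(-1/12) = -0.707107

−√(1/2) = -0.707107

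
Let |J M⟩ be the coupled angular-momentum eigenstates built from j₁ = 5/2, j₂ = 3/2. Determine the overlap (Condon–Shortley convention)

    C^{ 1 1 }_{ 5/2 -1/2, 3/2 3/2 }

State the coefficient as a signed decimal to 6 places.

−√(1/20) ≈ -0.223607

triangle: 3!×2!×0!/6! = 12/720
(j±m)!: 2!×3!×3!×0!×2!×0! = 144
prefactor² = (2J+1)×Δ×N² = 36/5
  k=3: −1/(3!×0!×0!×0!×2!×0!) = -1/12
Σ = -1/12  ⇒  CG² = 36/5×(-1/12)² = 1/20
CG = −√(1/20) = -0.223607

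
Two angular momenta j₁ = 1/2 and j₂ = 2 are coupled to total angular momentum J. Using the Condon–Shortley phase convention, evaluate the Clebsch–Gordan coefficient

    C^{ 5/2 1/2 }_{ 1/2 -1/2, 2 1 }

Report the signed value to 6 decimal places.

√[6·0!1!4!/6! · 0!1!3!1!3!2!] = √(72/5)
  +(−1)^0/∏(0,0,1,3,0,1)! = 1/6  (running 1/6)
⟨..|..⟩ = √(72/5)·(1/6) = +0.632456

+√(2/5) = +0.632456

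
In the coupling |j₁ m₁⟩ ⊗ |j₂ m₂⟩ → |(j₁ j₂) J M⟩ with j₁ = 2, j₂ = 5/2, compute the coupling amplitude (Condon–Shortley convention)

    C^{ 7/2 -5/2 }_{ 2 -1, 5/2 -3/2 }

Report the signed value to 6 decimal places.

j₁+j₂−J=1  J+j₁−j₂=3  J−j₁+j₂=4  j₁+j₂+J+1=9
(j₁±m₁, j₂±m₂, J±M) = (1,3,1,4,1,6)
P² = 2304/7
sum k=0..1:
  [0] +1/36 = 1/36
  [1] −1/48 = -1/48
S = 1/144
C² = P²·S² = 1/63 ; C = +0.125988

+0.125988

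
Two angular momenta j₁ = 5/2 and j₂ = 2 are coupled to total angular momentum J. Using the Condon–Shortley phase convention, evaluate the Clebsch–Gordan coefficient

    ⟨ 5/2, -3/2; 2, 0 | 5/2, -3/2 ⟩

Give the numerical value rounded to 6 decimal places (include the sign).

√[6·2!3!2!/8! · 1!4!2!2!1!4!] = √(288/35)
  +(−1)^1/∏(1,1,3,1,0,1)! = -1/6  (running -1/6)
  +(−1)^2/∏(2,0,2,0,1,2)! = 1/8  (running -1/24)
⟨..|..⟩ = √(288/35)·(-1/24) = -0.119523

−√(1/70) ≈ -0.119523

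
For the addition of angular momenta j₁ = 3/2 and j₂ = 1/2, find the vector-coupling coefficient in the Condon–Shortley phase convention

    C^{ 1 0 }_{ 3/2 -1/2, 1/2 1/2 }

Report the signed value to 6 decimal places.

j₁+j₂−J=1  J+j₁−j₂=2  J−j₁+j₂=0  j₁+j₂+J+1=4
(j₁±m₁, j₂±m₂, J±M) = (1,2,1,0,1,1)
P² = 1/2
sum k=1..1:
  [1] −1/1 = -1
S = -1
C² = P²·S² = 1/2 ; C = -0.707107

−√(1/2) ≈ -0.707107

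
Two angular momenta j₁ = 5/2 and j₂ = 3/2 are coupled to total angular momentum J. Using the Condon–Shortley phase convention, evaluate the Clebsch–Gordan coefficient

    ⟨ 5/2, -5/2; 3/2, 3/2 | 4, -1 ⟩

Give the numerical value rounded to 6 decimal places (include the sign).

+0.133631

triangle: 0!×5!×3!/9! = 720/362880
(j±m)!: 0!×5!×3!×0!×3!×5! = 518400
prefactor² = (2J+1)×Δ×N² = 64800/7
  k=0: +1/(0!×0!×5!×3!×0!×0!) = 1/720
Σ = 1/720  ⇒  CG² = 64800/7×1/720² = 1/56
CG = +√(1/56) = +0.133631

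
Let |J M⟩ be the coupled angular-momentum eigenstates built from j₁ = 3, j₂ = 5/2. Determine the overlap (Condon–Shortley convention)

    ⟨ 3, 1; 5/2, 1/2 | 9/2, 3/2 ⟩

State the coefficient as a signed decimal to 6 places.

+√(5/231) ≈ +0.147122

√[10·1!5!4!/11! · 4!2!3!2!6!3!] = √(138240/77)
  +(−1)^0/∏(0,1,2,3,3,1)! = 1/72  (running 1/72)
  +(−1)^1/∏(1,0,1,2,4,2)! = -1/96  (running 1/288)
⟨..|..⟩ = √(138240/77)·(1/288) = +0.147122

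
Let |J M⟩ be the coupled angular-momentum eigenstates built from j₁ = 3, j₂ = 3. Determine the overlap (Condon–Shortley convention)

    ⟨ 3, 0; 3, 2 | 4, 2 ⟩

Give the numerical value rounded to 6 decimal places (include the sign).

j₁+j₂−J=2  J+j₁−j₂=4  J−j₁+j₂=4  j₁+j₂+J+1=11
(j₁±m₁, j₂±m₂, J±M) = (3,3,5,1,6,2)
P² = 124416/77
sum k=1..2:
  [1] −1/96 = -1/96
  [2] +1/72 = 1/72
S = 1/288
C² = P²·S² = 3/154 ; C = +0.139573

+0.139573  (= +√(3/154))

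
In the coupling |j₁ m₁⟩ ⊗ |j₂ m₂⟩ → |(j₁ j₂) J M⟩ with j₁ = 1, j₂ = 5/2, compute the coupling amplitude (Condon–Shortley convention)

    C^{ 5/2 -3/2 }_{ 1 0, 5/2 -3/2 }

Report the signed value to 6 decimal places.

√[6·1!1!4!/7! · 1!1!1!4!1!4!] = √(576/35)
  +(−1)^0/∏(0,1,1,1,0,3)! = 1/6  (running 1/6)
  +(−1)^1/∏(1,0,0,0,1,4)! = -1/24  (running 1/8)
⟨..|..⟩ = √(576/35)·(1/8) = +0.507093

+√(9/35) = +0.507093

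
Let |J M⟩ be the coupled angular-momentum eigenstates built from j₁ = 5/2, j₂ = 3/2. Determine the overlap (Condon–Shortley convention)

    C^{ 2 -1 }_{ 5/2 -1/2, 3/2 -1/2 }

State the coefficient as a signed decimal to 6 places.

−√(25/84) = -0.545545

triangle: 2!*3!*1!/7! = 12/5040
(j±m)!: 2!*3!*1!*2!*1!*3! = 144
prefactor² = (2J+1)*Δ*N² = 12/7
  k=0: +1/(0!*2!*3!*1!*0!*0!) = 1/12
  k=1: −1/(1!*1!*2!*0!*1!*1!) = -1/2
Σ = -5/12  ⇒  CG² = 12/7*(-5/12)² = 25/84
CG = −√(25/84) = -0.545545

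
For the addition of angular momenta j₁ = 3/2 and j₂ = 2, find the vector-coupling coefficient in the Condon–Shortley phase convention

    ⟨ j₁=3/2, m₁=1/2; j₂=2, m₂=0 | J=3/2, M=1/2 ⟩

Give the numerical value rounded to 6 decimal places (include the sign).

j₁+j₂−J=2  J+j₁−j₂=1  J−j₁+j₂=2  j₁+j₂+J+1=6
(j₁±m₁, j₂±m₂, J±M) = (2,1,2,2,2,1)
P² = 16/45
sum k=0..1:
  [0] +1/4 = 1/4
  [1] −1/1 = -1
S = -3/4
C² = P²·S² = 1/5 ; C = -0.447214

-0.447214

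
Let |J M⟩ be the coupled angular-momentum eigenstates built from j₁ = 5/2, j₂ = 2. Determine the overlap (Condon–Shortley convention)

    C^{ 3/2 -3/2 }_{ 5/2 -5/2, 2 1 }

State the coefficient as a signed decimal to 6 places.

j₁+j₂−J=3  J+j₁−j₂=2  J−j₁+j₂=1  j₁+j₂+J+1=7
(j₁±m₁, j₂±m₂, J±M) = (0,5,3,1,0,3)
P² = 288/7
sum k=3..3:
  [3] −1/12 = -1/12
S = -1/12
C² = P²·S² = 2/7 ; C = -0.534522

-0.534522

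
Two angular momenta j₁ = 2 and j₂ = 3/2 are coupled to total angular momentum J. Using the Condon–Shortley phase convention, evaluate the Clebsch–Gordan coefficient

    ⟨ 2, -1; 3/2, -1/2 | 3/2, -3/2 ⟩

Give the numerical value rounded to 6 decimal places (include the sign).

−√(2/5) = -0.632456

√[4·2!2!1!/6! · 1!3!1!2!0!3!] = √(8/5)
  +(−1)^1/∏(1,1,2,0,0,1)! = -1/2  (running -1/2)
⟨..|..⟩ = √(8/5)·(-1/2) = -0.632456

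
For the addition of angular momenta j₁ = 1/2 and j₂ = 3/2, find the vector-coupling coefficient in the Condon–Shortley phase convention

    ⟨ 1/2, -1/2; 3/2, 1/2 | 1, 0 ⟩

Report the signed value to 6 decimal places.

-0.707107  (= −√(1/2))

j₁+j₂−J=1  J+j₁−j₂=0  J−j₁+j₂=2  j₁+j₂+J+1=4
(j₁±m₁, j₂±m₂, J±M) = (0,1,2,1,1,1)
P² = 1/2
sum k=1..1:
  [1] −1/1 = -1
S = -1
C² = P²·S² = 1/2 ; C = -0.707107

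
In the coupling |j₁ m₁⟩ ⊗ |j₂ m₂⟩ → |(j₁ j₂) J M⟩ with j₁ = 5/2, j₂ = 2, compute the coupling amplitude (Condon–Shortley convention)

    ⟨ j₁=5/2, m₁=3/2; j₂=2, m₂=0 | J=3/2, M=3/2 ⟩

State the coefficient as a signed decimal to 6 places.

triangle: 3!×2!×1!/7! = 12/5040
(j±m)!: 4!×1!×2!×2!×3!×0! = 576
prefactor² = (2J+1)×Δ×N² = 192/35
  k=1: −1/(1!×2!×0!×1!×2!×0!) = -1/4
Σ = -1/4  ⇒  CG² = 192/35×(-1/4)² = 12/35
CG = −√(12/35) = -0.585540

-0.585540  (= −√(12/35))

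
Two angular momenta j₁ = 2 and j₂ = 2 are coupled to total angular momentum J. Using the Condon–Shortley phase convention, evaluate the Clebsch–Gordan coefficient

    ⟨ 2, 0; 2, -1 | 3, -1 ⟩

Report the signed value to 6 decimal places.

+√(1/5) ≈ +0.447214

j₁+j₂−J=1  J+j₁−j₂=3  J−j₁+j₂=3  j₁+j₂+J+1=8
(j₁±m₁, j₂±m₂, J±M) = (2,2,1,3,2,4)
P² = 36/5
sum k=0..1:
  [0] +1/4 = 1/4
  [1] −1/12 = -1/12
S = 1/6
C² = P²·S² = 1/5 ; C = +0.447214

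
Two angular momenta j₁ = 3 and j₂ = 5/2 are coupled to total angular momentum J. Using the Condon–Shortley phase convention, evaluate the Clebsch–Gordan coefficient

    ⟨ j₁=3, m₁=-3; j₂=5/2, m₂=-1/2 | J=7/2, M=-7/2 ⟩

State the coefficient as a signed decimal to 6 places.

+0.577350

triangle: 2!×4!×3!/10! = 288/3628800
(j±m)!: 0!×6!×2!×3!×0!×7! = 43545600
prefactor² = (2J+1)×Δ×N² = 27648
  k=2: +1/(2!×0!×4!×0!×0!×3!) = 1/288
Σ = 1/288  ⇒  CG² = 27648×1/288² = 1/3
CG = +√(1/3) = +0.577350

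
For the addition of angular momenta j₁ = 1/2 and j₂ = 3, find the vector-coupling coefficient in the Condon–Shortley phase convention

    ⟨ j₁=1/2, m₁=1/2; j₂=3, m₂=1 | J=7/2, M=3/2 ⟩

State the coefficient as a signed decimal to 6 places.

+0.845154

√[8·0!1!6!/8! · 1!0!4!2!5!2!] = √(11520/7)
  +(−1)^0/∏(0,0,0,4,1,2)! = 1/48  (running 1/48)
⟨..|..⟩ = √(11520/7)·(1/48) = +0.845154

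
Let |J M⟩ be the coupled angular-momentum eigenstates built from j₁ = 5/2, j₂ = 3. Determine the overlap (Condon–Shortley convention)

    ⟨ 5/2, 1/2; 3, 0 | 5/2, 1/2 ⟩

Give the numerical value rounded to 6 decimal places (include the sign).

−√(8/105) ≈ -0.276026

√[6·3!2!3!/9! · 3!2!3!3!3!2!] = √(216/35)
  +(−1)^0/∏(0,3,2,3,0,0)! = 1/72  (running 1/72)
  +(−1)^1/∏(1,2,1,2,1,1)! = -1/4  (running -17/72)
  +(−1)^2/∏(2,1,0,1,2,2)! = 1/8  (running -1/9)
⟨..|..⟩ = √(216/35)·(-1/9) = -0.276026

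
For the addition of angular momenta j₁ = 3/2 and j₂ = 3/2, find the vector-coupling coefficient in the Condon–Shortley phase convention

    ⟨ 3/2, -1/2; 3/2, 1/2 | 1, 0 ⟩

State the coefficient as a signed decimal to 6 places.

triangle: 2!*1!*1!/5! = 2/120
(j±m)!: 1!*2!*2!*1!*1!*1! = 4
prefactor² = (2J+1)*Δ*N² = 1/5
  k=1: −1/(1!*1!*1!*1!*0!*0!) = -1
  k=2: +1/(2!*0!*0!*0!*1!*1!) = 1/2
Σ = -1/2  ⇒  CG² = 1/5*(-1/2)² = 1/20
CG = −√(1/20) = -0.223607

-0.223607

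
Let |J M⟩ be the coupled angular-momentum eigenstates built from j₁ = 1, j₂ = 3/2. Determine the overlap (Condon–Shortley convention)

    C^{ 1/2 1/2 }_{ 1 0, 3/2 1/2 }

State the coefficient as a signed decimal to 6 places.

√[2·2!0!1!/4! · 1!1!2!1!1!0!] = √(1/3)
  +(−1)^1/∏(1,1,0,1,0,0)! = -1  (running -1)
⟨..|..⟩ = √(1/3)·(-1) = -0.577350

−√(1/3) ≈ -0.577350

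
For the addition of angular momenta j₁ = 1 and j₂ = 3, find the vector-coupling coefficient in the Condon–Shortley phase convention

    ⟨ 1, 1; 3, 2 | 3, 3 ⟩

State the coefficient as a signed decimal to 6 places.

+0.500000  (= +√(1/4))

j₁+j₂−J=1  J+j₁−j₂=1  J−j₁+j₂=5  j₁+j₂+J+1=8
(j₁±m₁, j₂±m₂, J±M) = (2,0,5,1,6,0)
P² = 3600
sum k=0..0:
  [0] +1/120 = 1/120
S = 1/120
C² = P²·S² = 1/4 ; C = +0.500000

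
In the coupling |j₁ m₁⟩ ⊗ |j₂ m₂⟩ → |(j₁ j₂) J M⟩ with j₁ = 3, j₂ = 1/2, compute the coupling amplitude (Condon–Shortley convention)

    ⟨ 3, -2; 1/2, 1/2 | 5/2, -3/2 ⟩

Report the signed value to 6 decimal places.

-0.845154

triangle: 1!*5!*0!/7! = 120/5040
(j±m)!: 1!*5!*1!*0!*1!*4! = 2880
prefactor² = (2J+1)*Δ*N² = 2880/7
  k=1: −1/(1!*0!*4!*0!*1!*0!) = -1/24
Σ = -1/24  ⇒  CG² = 2880/7*(-1/24)² = 5/7
CG = −√(5/7) = -0.845154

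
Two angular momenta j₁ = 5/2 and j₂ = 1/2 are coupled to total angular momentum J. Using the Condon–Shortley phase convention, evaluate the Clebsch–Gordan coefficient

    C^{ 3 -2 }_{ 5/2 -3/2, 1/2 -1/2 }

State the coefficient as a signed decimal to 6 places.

√[7·0!5!1!/7! · 1!4!0!1!1!5!] = √(480)
  +(−1)^0/∏(0,0,4,0,1,1)! = 1/24  (running 1/24)
⟨..|..⟩ = √(480)·(1/24) = +0.912871

+√(5/6) = +0.912871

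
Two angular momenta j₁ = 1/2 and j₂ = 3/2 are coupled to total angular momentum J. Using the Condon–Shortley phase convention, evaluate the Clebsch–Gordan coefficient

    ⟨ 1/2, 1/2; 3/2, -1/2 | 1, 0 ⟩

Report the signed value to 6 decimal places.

+√(1/2) = +0.707107

triangle: 1!×0!×2!/4! = 2/24
(j±m)!: 1!×0!×1!×2!×1!×1! = 2
prefactor² = (2J+1)×Δ×N² = 1/2
  k=0: +1/(0!×1!×0!×1!×0!×1!) = 1
Σ = 1  ⇒  CG² = 1/2×1² = 1/2
CG = +√(1/2) = +0.707107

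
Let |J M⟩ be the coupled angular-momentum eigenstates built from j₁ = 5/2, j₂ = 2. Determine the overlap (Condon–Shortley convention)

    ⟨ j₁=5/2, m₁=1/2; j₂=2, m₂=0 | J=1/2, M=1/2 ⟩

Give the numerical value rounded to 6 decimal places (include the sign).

+0.447214

triangle: 4!*1!*0!/6! = 24/720
(j±m)!: 3!*2!*2!*2!*1!*0! = 48
prefactor² = (2J+1)*Δ*N² = 16/5
  k=2: +1/(2!*2!*0!*0!*1!*0!) = 1/4
Σ = 1/4  ⇒  CG² = 16/5*1/4² = 1/5
CG = +√(1/5) = +0.447214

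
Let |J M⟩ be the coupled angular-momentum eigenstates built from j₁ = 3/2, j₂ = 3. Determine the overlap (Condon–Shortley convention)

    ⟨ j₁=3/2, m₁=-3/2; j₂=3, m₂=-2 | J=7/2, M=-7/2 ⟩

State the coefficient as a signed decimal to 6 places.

triangle: 1!*2!*5!/9! = 240/362880
(j±m)!: 0!*3!*1!*5!*0!*7! = 3628800
prefactor² = (2J+1)*Δ*N² = 19200
  k=1: −1/(1!*0!*2!*0!*0!*5!) = -1/240
Σ = -1/240  ⇒  CG² = 19200*(-1/240)² = 1/3
CG = −√(1/3) = -0.577350

−√(1/3) = -0.577350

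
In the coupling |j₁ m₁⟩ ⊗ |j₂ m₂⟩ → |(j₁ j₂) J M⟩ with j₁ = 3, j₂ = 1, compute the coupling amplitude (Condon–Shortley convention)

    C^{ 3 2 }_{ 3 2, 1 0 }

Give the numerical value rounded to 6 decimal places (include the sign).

triangle: 1!·5!·1!/8! = 120/40320
(j±m)!: 5!·1!·1!·1!·5!·1! = 14400
prefactor² = (2J+1)·Δ·N² = 300
  k=0: +1/(0!·1!·1!·1!·4!·0!) = 1/24
  k=1: −1/(1!·0!·0!·0!·5!·1!) = -1/120
Σ = 1/30  ⇒  CG² = 300·1/30² = 1/3
CG = +√(1/3) = +0.577350

+√(1/3) = +0.577350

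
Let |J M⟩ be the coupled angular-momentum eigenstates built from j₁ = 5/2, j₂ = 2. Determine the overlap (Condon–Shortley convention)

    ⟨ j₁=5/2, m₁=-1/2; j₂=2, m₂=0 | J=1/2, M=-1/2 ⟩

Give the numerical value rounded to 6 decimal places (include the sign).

+√(1/5) = +0.447214

triangle: 4!·1!·0!/6! = 24/720
(j±m)!: 2!·3!·2!·2!·0!·1! = 48
prefactor² = (2J+1)·Δ·N² = 16/5
  k=2: +1/(2!·2!·1!·0!·0!·0!) = 1/4
Σ = 1/4  ⇒  CG² = 16/5·1/4² = 1/5
CG = +√(1/5) = +0.447214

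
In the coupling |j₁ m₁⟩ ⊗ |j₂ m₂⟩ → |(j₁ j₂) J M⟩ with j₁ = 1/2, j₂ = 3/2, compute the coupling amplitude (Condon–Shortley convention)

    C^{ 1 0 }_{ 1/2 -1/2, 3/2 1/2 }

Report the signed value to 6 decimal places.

triangle: 1!×0!×2!/4! = 2/24
(j±m)!: 0!×1!×2!×1!×1!×1! = 2
prefactor² = (2J+1)×Δ×N² = 1/2
  k=1: −1/(1!×0!×0!×1!×0!×1!) = -1
Σ = -1  ⇒  CG² = 1/2×(-1)² = 1/2
CG = −√(1/2) = -0.707107

-0.707107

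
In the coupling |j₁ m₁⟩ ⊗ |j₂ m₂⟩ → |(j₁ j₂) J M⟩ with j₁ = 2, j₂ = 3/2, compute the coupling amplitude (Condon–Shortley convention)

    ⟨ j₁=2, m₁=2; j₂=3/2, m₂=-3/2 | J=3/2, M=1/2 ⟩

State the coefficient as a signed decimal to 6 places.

+√(2/5) = +0.632456

√[4·2!2!1!/6! · 4!0!0!3!2!1!] = √(32/5)
  +(−1)^0/∏(0,2,0,0,2,1)! = 1/4  (running 1/4)
⟨..|..⟩ = √(32/5)·(1/4) = +0.632456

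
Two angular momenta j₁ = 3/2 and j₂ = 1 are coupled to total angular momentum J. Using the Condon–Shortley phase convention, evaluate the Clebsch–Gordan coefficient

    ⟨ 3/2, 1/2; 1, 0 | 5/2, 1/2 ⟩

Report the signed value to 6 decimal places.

+0.774597

triangle: 0!·3!·2!/6! = 12/720
(j±m)!: 2!·1!·1!·1!·3!·2! = 24
prefactor² = (2J+1)·Δ·N² = 12/5
  k=0: +1/(0!·0!·1!·1!·2!·1!) = 1/2
Σ = 1/2  ⇒  CG² = 12/5·1/2² = 3/5
CG = +√(3/5) = +0.774597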